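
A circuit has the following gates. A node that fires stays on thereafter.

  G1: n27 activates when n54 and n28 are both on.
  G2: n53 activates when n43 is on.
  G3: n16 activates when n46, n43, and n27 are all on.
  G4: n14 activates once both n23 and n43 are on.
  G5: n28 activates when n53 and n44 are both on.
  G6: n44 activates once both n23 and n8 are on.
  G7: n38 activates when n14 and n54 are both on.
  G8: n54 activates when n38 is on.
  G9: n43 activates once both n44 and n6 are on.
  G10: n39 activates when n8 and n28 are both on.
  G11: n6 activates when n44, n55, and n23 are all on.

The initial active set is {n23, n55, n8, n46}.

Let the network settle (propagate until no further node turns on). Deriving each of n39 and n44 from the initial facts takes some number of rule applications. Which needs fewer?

n44: G6: n23 and n8 on → n44 on. [1 rule application]
n39: n23 and n8 are on, so n44 activates (G6). n44, n55, and n23 are on, so n6 activates (G11). n44 and n6 are on, so n43 activates (G9). G2: n43 on → n53 on. G5: n53 and n44 on → n28 on. n8 and n28 are on, so n39 activates (G10). [6 rule applications]
n44 needs fewer.

n44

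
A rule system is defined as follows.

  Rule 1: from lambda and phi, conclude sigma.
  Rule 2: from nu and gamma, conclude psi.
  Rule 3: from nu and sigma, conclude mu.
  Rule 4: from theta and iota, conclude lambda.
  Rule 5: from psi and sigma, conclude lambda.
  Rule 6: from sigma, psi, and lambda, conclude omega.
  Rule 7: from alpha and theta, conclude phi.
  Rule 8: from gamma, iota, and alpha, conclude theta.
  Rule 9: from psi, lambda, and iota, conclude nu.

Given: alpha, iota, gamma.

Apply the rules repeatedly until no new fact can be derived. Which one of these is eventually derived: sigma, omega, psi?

sigma

From gamma, iota, and alpha, Rule 8 gives theta.
From alpha and theta, Rule 7 gives phi.
From theta and iota, Rule 4 gives lambda.
From lambda and phi, Rule 1 gives sigma.
psi would need nu and gamma (Rule 2), but nu is never established. omega would need sigma, psi, and lambda (Rule 6), but psi is never established.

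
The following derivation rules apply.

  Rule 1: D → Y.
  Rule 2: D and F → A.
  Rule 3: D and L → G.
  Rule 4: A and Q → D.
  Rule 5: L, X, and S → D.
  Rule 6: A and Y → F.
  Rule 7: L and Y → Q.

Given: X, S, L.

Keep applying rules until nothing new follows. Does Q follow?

Yes

L, X, and S hold, so D follows (Rule 5).
D holds, so Y follows (Rule 1).
From L and Y, Rule 7 gives Q.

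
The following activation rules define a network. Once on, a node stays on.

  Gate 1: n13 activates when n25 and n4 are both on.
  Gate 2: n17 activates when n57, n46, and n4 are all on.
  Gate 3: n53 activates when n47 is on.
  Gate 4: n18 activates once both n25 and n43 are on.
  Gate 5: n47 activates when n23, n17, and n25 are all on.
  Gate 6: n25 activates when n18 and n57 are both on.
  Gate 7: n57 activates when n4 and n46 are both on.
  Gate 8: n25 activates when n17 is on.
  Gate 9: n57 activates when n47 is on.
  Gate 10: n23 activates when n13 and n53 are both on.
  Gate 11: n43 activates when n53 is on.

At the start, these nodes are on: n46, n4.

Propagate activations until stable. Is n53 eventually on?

n53 would need n47 (Gate 3), but n47 never turns on.

No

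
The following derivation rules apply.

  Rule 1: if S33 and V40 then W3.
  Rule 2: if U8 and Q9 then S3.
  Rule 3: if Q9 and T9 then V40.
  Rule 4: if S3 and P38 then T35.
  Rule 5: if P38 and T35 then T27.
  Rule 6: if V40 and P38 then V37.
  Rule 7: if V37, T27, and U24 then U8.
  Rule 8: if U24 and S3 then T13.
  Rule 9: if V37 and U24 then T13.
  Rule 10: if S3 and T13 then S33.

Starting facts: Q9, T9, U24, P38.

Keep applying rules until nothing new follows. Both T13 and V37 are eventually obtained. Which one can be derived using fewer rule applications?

V37: From Q9 and T9, Rule 3 gives V40. From V40 and P38, Rule 6 gives V37. [2 rule applications]
T13: From Q9 and T9, Rule 3 gives V40. V40 and P38 hold, so V37 follows (Rule 6). From V37 and U24, Rule 9 gives T13. [3 rule applications]
V37 needs fewer.

V37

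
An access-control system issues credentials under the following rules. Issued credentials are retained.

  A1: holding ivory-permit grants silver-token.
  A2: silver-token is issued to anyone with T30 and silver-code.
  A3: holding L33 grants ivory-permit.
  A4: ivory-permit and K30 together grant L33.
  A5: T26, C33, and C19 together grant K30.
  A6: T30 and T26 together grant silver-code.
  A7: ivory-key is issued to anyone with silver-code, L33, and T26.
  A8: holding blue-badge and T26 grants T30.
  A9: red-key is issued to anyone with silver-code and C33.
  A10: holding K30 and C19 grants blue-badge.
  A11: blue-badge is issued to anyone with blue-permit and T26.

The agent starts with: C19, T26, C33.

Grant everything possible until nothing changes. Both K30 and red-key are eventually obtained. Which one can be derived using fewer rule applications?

K30

K30: Holding T26, C33, and C19 grants K30 (A5). [1 rule application]
red-key: Holding T26, C33, and C19 grants K30 (A5). Holding K30 and C19 grants blue-badge (A10). Holding blue-badge and T26 grants T30 (A8). Holding T30 and T26 grants silver-code (A6). Holding silver-code and C33 grants red-key (A9). [5 rule applications]
K30 needs fewer.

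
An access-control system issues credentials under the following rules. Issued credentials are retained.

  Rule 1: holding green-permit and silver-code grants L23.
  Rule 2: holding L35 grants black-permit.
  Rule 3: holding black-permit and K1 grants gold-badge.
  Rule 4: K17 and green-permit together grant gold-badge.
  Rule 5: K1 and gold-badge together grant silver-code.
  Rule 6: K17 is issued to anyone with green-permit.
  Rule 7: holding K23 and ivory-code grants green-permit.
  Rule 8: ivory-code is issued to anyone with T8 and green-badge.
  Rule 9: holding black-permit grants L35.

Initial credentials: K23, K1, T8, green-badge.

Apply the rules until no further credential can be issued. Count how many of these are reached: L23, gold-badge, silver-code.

3

Holding T8 and green-badge grants ivory-code (Rule 8).
Holding K23 and ivory-code grants green-permit (Rule 7).
Holding green-permit grants K17 (Rule 6).
Holding K17 and green-permit grants gold-badge (Rule 4).
Holding K1 and gold-badge grants silver-code (Rule 5).
Holding green-permit and silver-code grants L23 (Rule 1).
L23: reached.
gold-badge: reached.
silver-code: reached.
All 3 are reached.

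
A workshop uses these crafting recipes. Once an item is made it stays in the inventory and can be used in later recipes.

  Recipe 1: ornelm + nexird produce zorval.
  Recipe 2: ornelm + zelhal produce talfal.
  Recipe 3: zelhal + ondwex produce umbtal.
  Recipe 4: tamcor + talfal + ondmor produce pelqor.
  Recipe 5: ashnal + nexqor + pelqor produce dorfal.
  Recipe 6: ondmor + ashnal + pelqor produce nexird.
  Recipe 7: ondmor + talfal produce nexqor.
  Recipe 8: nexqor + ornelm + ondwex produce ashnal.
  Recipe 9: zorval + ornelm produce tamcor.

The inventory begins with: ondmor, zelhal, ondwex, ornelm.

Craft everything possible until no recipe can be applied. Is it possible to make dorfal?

dorfal would need ashnal, nexqor, and pelqor (Recipe 5), but pelqor is never obtained.

No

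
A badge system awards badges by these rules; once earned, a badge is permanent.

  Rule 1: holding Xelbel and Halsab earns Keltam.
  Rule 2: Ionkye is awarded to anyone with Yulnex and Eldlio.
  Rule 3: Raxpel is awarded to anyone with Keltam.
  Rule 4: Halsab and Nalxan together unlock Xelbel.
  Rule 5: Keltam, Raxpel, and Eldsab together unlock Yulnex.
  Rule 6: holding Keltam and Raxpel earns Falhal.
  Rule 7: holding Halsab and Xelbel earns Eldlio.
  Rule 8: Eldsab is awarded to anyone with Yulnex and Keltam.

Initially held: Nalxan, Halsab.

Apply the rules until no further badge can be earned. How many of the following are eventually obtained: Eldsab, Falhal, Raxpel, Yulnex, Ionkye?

With Halsab and Nalxan, Xelbel is earned (Rule 4).
With Xelbel and Halsab, Keltam is earned (Rule 1).
With Keltam, Raxpel is earned (Rule 3).
With Keltam and Raxpel, Falhal is earned (Rule 6).
Eldsab would need Yulnex and Keltam (Rule 8), but Yulnex is never earned.
Falhal: reached.
Raxpel: reached.
Yulnex would need Keltam, Raxpel, and Eldsab (Rule 5), but Eldsab is never earned.
Ionkye would need Yulnex and Eldlio (Rule 2), but Yulnex is never earned.
Reached: Falhal and Raxpel — 2 of the 5.

2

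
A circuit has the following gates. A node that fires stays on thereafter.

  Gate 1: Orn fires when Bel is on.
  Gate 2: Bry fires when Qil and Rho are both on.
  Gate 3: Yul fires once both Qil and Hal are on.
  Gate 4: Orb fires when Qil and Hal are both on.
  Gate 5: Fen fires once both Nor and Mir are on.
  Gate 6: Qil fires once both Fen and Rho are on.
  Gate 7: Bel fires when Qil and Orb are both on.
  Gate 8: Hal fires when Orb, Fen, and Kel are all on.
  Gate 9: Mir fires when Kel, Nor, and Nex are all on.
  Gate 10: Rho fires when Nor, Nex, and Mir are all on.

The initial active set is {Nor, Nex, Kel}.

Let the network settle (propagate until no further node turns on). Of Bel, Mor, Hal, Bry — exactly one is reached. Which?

Kel, Nor, and Nex are on, so Mir fires (Gate 9).
Nor, Nex, and Mir are on, so Rho fires (Gate 10).
Gate 5: Nor and Mir on → Fen on.
Gate 6: Fen and Rho on → Qil on.
Gate 2: Qil and Rho on → Bry on.
No rule produces Mor, and it is not given. Bel would need Qil and Orb (Gate 7), but Orb never turns on. Hal would need Orb, Fen, and Kel (Gate 8), but Orb never turns on.

Bry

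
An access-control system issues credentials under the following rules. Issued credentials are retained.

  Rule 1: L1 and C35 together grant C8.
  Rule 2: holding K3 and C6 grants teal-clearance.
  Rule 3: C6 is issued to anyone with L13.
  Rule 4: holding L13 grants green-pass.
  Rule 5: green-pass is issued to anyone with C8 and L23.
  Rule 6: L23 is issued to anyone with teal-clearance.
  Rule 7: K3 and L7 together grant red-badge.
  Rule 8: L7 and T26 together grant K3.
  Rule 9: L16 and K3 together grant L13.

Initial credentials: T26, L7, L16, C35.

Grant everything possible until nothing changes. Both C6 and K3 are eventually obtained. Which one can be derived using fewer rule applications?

K3

K3: Holding L7 and T26 grants K3 (Rule 8). [1 rule application]
C6: Holding L7 and T26 grants K3 (Rule 8). Holding L16 and K3 grants L13 (Rule 9). Holding L13 grants C6 (Rule 3). [3 rule applications]
K3 needs fewer.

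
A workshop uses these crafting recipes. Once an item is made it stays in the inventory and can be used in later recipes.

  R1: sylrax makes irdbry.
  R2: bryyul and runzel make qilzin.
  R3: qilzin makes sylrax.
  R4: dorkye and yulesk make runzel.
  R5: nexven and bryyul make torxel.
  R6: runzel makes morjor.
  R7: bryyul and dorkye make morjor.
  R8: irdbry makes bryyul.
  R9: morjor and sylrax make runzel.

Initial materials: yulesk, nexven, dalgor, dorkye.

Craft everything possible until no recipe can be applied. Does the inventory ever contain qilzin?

No

qilzin would need bryyul and runzel (R2), but bryyul is never obtained.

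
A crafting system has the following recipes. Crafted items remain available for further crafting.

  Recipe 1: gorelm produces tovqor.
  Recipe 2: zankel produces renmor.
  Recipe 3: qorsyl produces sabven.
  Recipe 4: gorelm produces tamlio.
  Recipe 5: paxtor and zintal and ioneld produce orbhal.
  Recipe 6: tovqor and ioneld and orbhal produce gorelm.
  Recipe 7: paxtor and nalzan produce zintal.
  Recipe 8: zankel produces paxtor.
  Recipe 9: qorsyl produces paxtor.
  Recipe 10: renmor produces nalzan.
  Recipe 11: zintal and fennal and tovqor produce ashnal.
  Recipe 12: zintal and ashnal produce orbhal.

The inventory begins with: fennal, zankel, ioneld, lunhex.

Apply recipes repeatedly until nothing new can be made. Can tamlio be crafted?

No

tamlio would need gorelm (Recipe 4), but gorelm is never obtained.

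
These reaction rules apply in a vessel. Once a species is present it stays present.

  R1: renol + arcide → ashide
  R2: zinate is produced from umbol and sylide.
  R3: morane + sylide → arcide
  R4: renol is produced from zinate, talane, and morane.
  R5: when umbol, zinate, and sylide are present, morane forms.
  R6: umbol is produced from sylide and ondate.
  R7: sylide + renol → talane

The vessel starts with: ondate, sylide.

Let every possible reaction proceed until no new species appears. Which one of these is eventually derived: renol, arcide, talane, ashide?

arcide

sylide and ondate present → umbol forms (R6).
umbol and sylide present → zinate forms (R2).
umbol, zinate, and sylide present → morane forms (R5).
morane and sylide present → arcide forms (R3).
ashide would need renol and arcide (R1), but renol never forms. talane would need sylide and renol (R7), but renol never forms. renol would need zinate, talane, and morane (R4), but talane never forms.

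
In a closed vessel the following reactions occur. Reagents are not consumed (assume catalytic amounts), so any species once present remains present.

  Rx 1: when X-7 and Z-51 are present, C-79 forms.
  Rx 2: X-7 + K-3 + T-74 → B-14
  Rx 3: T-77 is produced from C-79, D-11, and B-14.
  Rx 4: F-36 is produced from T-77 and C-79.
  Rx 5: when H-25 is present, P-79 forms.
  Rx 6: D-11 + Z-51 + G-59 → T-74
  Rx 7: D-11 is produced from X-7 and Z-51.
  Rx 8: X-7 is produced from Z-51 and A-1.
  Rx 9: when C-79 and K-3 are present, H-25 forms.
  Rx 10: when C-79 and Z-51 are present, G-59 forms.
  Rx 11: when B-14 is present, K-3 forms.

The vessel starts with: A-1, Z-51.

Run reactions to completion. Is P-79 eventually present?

No

P-79 would need H-25 (Rx 5), but H-25 never forms.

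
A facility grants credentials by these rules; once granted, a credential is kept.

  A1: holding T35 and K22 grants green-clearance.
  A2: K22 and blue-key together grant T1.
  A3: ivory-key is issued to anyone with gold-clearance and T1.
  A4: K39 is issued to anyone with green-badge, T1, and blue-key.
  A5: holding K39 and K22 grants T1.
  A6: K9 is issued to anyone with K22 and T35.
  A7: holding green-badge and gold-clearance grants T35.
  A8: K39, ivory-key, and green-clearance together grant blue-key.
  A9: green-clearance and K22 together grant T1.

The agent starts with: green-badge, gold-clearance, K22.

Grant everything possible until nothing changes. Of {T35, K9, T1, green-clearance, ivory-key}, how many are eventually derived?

5

Holding green-badge and gold-clearance grants T35 (A7).
Holding K22 and T35 grants K9 (A6).
Holding T35 and K22 grants green-clearance (A1).
Holding green-clearance and K22 grants T1 (A9).
Holding gold-clearance and T1 grants ivory-key (A3).
T35: reached.
K9: reached.
T1: reached.
green-clearance: reached.
ivory-key: reached.
All 5 are reached.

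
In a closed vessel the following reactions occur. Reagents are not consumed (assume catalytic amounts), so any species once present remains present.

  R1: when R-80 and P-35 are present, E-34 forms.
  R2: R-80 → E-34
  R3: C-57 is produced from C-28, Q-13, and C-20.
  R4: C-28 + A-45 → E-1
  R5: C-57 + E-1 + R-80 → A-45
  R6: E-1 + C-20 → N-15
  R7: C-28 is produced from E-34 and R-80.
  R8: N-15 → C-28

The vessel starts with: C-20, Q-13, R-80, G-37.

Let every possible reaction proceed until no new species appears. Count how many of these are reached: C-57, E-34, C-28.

3

R-80 present → E-34 forms (R2).
E-34 and R-80 present → C-28 forms (R7).
C-28, Q-13, and C-20 present → C-57 forms (R3).
C-57: reached.
E-34: reached.
C-28: reached.
All 3 are reached.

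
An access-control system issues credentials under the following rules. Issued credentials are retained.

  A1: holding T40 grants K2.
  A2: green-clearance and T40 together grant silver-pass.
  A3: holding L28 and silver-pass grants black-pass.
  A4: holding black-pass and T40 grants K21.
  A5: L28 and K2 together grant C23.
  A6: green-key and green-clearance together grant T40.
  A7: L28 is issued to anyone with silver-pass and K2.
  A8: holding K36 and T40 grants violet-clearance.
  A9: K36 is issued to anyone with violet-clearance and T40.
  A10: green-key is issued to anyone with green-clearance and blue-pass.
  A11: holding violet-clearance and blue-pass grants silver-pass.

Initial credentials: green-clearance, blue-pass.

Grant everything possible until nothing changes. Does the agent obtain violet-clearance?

violet-clearance would need K36 and T40 (A8), but K36 is never granted.

No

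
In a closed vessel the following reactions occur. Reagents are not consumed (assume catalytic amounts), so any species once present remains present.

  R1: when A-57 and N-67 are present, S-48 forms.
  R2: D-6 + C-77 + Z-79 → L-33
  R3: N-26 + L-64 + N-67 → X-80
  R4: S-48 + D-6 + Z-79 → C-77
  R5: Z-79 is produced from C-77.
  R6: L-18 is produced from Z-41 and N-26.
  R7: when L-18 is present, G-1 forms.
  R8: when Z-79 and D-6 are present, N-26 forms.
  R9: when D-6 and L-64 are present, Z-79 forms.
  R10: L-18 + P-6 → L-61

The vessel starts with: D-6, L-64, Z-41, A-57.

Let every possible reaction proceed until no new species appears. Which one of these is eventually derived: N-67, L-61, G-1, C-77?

D-6 and L-64 present → Z-79 forms (R9).
Z-79 and D-6 present → N-26 forms (R8).
Z-41 and N-26 present → L-18 forms (R6).
L-18 present → G-1 forms (R7).
C-77 would need S-48, D-6, and Z-79 (R4), but S-48 never forms. L-61 would need L-18 and P-6 (R10), but P-6 never forms. No rule produces N-67, and it is not given.

G-1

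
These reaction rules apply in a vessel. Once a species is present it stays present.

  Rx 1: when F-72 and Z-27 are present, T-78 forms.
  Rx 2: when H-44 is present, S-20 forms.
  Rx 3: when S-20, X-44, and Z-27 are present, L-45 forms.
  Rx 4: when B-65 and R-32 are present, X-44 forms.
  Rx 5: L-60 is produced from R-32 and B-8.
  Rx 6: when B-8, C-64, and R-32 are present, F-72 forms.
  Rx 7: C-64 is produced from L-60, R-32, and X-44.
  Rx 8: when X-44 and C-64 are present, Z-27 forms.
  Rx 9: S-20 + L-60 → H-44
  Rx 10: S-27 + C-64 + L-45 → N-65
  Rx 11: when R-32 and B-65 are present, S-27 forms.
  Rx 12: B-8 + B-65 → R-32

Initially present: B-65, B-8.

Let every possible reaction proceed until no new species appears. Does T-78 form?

B-8 and B-65 present → R-32 forms (Rx 12).
B-65 and R-32 present → X-44 forms (Rx 4).
R-32 and B-8 present → L-60 forms (Rx 5).
L-60, R-32, and X-44 present → C-64 forms (Rx 7).
X-44 and C-64 present → Z-27 forms (Rx 8).
B-8, C-64, and R-32 present → F-72 forms (Rx 6).
F-72 and Z-27 present → T-78 forms (Rx 1).

Yes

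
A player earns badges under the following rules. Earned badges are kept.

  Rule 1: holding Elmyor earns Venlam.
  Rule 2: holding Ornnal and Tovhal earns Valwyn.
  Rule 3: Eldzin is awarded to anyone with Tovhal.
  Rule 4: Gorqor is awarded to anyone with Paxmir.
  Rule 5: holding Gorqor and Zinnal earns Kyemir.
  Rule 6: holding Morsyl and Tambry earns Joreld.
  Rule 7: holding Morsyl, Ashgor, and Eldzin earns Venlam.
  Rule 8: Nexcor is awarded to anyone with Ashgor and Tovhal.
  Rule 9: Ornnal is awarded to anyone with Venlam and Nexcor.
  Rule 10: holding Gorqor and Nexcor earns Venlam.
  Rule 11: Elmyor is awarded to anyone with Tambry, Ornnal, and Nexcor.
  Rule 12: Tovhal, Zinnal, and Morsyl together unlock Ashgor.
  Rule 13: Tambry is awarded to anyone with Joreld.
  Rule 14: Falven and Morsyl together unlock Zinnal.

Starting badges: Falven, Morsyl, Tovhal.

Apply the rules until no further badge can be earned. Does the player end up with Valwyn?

With Tovhal, Eldzin is earned (Rule 3).
With Falven and Morsyl, Zinnal is earned (Rule 14).
With Tovhal, Zinnal, and Morsyl, Ashgor is earned (Rule 12).
With Morsyl, Ashgor, and Eldzin, Venlam is earned (Rule 7).
With Ashgor and Tovhal, Nexcor is earned (Rule 8).
With Venlam and Nexcor, Ornnal is earned (Rule 9).
With Ornnal and Tovhal, Valwyn is earned (Rule 2).

Yes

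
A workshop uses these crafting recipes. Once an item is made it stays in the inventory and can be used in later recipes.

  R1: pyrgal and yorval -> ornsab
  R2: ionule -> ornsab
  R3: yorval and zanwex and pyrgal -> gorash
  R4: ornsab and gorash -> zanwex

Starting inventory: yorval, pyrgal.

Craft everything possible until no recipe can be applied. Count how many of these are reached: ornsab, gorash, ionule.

pyrgal and yorval -> ornsab (R1).
ornsab: reached.
gorash would need yorval, zanwex, and pyrgal (R3), but zanwex is never obtained.
No rule produces ionule, and it is not given.
Reached: ornsab — 1 of the 3.

1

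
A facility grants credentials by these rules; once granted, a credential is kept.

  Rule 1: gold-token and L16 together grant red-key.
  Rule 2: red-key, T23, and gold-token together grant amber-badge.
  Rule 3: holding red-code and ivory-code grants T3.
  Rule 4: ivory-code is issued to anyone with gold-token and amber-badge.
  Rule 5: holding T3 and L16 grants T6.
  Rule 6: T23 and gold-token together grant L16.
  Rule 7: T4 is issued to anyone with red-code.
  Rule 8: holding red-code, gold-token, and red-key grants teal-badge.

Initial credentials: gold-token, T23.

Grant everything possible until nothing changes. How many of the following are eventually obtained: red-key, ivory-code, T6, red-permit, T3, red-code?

Holding T23 and gold-token grants L16 (Rule 6).
Holding gold-token and L16 grants red-key (Rule 1).
Holding red-key, T23, and gold-token grants amber-badge (Rule 2).
Holding gold-token and amber-badge grants ivory-code (Rule 4).
red-key: reached.
ivory-code: reached.
T6 would need T3 and L16 (Rule 5), but T3 is never granted.
No rule produces red-permit, and it is not given.
T3 would need red-code and ivory-code (Rule 3), but red-code is never granted.
No rule produces red-code, and it is not given.
Reached: red-key and ivory-code — 2 of the 6.

2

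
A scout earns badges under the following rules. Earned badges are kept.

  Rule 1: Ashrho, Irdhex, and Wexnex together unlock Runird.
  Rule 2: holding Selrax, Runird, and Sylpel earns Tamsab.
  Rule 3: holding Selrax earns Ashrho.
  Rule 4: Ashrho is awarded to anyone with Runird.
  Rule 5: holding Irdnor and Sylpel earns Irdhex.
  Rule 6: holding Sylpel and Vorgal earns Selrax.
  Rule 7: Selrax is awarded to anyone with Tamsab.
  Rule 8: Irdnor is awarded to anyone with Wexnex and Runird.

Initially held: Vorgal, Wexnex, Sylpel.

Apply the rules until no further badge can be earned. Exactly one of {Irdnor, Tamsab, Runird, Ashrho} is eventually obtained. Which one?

Ashrho

With Sylpel and Vorgal, Selrax is earned (Rule 6).
With Selrax, Ashrho is earned (Rule 3).
Irdnor would need Wexnex and Runird (Rule 8), but Runird is never earned. Runird would need Ashrho, Irdhex, and Wexnex (Rule 1), but Irdhex is never earned. Tamsab would need Selrax, Runird, and Sylpel (Rule 2), but Runird is never earned.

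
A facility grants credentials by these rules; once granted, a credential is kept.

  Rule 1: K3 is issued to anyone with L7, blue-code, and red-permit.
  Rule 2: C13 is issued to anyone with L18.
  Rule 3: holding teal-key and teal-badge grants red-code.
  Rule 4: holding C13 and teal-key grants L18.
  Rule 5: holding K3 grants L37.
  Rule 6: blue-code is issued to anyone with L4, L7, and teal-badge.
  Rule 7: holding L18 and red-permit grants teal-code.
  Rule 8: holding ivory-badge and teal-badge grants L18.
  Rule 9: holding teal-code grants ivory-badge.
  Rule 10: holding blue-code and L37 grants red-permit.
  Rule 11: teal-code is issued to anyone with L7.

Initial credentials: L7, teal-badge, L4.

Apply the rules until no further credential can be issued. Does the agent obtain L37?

No

L37 would need K3 (Rule 5), but K3 is never granted.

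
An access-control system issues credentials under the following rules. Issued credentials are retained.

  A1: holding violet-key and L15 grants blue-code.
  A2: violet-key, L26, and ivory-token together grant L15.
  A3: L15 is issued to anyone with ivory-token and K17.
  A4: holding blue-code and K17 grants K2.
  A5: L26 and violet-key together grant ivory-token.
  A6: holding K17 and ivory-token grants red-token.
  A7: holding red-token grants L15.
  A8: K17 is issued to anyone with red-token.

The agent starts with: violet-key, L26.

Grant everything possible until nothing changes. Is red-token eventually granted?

No

red-token would need K17 and ivory-token (A6), but K17 is never granted.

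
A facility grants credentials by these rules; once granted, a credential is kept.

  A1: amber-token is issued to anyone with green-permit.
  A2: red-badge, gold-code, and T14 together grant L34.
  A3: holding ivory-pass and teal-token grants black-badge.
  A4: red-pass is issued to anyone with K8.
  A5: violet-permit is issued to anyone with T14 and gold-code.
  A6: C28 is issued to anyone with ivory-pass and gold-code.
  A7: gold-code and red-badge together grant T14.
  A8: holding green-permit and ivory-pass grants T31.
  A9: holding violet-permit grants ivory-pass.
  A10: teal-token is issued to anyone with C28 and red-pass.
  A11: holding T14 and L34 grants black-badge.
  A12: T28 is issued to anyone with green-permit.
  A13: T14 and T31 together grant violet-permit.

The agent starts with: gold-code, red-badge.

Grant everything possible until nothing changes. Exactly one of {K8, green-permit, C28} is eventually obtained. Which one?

C28

Holding gold-code and red-badge grants T14 (A7).
Holding T14 and gold-code grants violet-permit (A5).
Holding violet-permit grants ivory-pass (A9).
Holding ivory-pass and gold-code grants C28 (A6).
No rule produces green-permit, and it is not given. No rule produces K8, and it is not given.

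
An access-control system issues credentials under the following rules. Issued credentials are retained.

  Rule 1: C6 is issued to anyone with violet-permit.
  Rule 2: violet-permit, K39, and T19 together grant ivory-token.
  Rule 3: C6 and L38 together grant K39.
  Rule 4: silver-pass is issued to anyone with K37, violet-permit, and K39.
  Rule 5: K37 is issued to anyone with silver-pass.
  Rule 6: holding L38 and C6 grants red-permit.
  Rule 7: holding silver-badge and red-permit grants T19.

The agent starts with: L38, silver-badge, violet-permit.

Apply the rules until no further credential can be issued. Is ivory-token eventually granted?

Yes

Holding violet-permit grants C6 (Rule 1).
Holding C6 and L38 grants K39 (Rule 3).
Holding L38 and C6 grants red-permit (Rule 6).
Holding silver-badge and red-permit grants T19 (Rule 7).
Holding violet-permit, K39, and T19 grants ivory-token (Rule 2).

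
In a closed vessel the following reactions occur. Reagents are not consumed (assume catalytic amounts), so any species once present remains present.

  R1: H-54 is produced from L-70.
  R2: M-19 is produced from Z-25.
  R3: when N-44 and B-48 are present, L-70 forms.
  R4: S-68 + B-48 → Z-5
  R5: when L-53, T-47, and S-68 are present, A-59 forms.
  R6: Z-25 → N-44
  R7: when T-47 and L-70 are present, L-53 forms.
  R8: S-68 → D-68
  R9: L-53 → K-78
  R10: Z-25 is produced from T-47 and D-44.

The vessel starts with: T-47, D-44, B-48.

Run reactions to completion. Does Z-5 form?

No

Z-5 would need S-68 and B-48 (R4), but S-68 never forms.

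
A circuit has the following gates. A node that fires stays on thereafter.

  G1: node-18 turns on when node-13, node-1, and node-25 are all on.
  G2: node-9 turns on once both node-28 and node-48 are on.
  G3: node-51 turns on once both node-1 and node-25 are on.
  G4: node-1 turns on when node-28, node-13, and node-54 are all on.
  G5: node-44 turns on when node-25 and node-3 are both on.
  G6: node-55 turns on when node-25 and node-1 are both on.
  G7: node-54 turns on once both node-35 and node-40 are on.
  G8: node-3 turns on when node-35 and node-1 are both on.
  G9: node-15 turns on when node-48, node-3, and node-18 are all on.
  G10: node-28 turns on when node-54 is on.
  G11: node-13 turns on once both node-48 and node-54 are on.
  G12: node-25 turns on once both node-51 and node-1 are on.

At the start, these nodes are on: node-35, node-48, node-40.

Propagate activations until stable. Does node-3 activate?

Yes

G7: node-35 and node-40 on → node-54 on.
G11: node-48 and node-54 on → node-13 on.
G10: node-54 on → node-28 on.
G4: node-28, node-13, and node-54 on → node-1 on.
G8: node-35 and node-1 on → node-3 on.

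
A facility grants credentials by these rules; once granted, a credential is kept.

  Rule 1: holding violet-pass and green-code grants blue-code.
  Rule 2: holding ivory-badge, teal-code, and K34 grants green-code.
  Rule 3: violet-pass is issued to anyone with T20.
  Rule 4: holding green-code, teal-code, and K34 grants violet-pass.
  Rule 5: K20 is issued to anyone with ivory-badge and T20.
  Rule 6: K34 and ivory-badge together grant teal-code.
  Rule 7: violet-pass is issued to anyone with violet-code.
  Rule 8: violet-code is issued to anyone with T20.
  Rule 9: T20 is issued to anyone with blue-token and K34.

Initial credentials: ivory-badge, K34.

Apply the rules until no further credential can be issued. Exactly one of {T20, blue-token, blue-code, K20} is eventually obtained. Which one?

Holding K34 and ivory-badge grants teal-code (Rule 6).
Holding ivory-badge, teal-code, and K34 grants green-code (Rule 2).
Holding green-code, teal-code, and K34 grants violet-pass (Rule 4).
Holding violet-pass and green-code grants blue-code (Rule 1).
K20 would need ivory-badge and T20 (Rule 5), but T20 is never granted. T20 would need blue-token and K34 (Rule 9), but blue-token is never granted. No rule produces blue-token, and it is not given.

blue-code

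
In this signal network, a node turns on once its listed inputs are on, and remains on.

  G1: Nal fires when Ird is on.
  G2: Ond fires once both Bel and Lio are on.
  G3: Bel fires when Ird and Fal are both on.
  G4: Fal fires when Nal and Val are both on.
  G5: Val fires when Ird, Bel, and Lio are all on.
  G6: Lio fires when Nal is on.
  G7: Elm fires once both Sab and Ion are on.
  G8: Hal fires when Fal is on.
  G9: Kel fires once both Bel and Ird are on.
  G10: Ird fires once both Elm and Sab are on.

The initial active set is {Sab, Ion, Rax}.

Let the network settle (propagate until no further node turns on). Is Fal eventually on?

Fal would need Nal and Val (G4), but Val never turns on.

No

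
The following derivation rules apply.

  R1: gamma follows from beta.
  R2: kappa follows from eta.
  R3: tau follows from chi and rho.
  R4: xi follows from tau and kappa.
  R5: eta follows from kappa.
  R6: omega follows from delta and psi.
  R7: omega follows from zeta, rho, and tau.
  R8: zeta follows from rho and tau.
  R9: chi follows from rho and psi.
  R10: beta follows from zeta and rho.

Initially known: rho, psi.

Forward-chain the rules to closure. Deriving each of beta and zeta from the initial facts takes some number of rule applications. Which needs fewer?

zeta

zeta: From rho and psi, R9 gives chi. chi and rho hold, so tau follows (R3). From rho and tau, R8 gives zeta. [3 rule applications]
beta: From rho and psi, R9 gives chi. chi and rho hold, so tau follows (R3). rho and tau hold, so zeta follows (R8). From zeta and rho, R10 gives beta. [4 rule applications]
zeta needs fewer.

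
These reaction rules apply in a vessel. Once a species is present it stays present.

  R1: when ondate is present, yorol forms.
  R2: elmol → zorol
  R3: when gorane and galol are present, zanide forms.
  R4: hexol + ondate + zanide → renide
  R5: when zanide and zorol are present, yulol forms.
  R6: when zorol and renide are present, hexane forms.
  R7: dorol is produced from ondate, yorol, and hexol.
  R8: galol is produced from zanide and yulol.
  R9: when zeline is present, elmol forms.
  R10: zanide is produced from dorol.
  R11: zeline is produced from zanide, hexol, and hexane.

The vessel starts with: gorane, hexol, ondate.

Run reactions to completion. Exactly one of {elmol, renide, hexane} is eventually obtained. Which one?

ondate present → yorol forms (R1).
ondate, yorol, and hexol present → dorol forms (R7).
dorol present → zanide forms (R10).
hexol, ondate, and zanide present → renide forms (R4).
hexane would need zorol and renide (R6), but zorol never forms. elmol would need zeline (R9), but zeline never forms.

renide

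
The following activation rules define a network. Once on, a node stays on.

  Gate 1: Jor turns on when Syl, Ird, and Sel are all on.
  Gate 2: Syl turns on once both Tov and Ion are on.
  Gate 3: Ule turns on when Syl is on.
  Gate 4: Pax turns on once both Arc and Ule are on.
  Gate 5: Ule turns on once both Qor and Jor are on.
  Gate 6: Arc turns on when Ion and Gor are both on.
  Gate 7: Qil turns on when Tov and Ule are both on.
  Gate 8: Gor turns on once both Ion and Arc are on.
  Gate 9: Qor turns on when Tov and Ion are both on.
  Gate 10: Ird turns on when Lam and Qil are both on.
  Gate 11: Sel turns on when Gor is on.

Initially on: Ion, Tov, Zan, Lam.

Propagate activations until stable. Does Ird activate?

Yes

Gate 2: Tov and Ion on → Syl on.
Syl is on, so Ule turns on (Gate 3).
Gate 7: Tov and Ule on → Qil on.
Lam and Qil are on, so Ird turns on (Gate 10).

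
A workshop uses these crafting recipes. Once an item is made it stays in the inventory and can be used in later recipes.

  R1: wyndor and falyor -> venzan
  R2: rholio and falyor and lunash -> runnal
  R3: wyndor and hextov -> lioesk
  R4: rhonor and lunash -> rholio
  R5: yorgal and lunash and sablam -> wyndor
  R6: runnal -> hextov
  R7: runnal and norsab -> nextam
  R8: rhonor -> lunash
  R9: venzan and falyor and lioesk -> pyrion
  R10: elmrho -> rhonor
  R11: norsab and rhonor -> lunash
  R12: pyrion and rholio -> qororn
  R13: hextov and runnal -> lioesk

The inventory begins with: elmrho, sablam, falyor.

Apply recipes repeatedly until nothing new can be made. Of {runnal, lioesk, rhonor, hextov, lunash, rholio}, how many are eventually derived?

6

Using R10, elmrho makes rhonor.
rhonor -> lunash (R8).
rhonor and lunash -> rholio (R4).
Using R2, rholio, falyor, and lunash make runnal.
runnal -> hextov (R6).
hextov and runnal -> lioesk (R13).
runnal: reached.
lioesk: reached.
rhonor: reached.
hextov: reached.
lunash: reached.
rholio: reached.
All 6 are reached.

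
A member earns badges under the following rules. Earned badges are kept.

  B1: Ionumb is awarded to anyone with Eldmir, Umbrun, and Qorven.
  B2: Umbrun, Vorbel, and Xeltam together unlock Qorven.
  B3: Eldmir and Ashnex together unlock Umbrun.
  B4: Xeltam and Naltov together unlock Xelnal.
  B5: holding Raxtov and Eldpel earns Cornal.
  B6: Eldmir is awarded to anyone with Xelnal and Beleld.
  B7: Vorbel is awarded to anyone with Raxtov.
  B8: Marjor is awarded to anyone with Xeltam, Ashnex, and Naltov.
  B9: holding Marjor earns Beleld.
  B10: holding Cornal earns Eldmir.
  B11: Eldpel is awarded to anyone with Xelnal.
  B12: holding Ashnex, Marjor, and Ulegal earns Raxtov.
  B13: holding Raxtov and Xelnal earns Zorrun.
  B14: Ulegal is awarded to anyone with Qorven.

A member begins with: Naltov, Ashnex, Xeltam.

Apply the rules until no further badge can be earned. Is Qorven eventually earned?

No

Qorven would need Umbrun, Vorbel, and Xeltam (B2), but Vorbel is never earned.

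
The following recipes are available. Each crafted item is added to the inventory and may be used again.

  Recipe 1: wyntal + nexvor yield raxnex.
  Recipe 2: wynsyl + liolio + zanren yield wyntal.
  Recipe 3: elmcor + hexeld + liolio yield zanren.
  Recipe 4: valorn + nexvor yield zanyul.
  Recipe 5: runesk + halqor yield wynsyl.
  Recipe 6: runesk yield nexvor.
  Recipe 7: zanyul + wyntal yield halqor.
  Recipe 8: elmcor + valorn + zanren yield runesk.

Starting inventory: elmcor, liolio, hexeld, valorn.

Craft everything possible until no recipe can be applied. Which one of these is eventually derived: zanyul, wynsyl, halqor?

elmcor + hexeld + liolio → zanren (Recipe 3).
Using Recipe 8, elmcor, valorn, and zanren make runesk.
runesk → nexvor (Recipe 6).
valorn + nexvor → zanyul (Recipe 4).
halqor would need zanyul and wyntal (Recipe 7), but wyntal is never obtained. wynsyl would need runesk and halqor (Recipe 5), but halqor is never obtained.

zanyul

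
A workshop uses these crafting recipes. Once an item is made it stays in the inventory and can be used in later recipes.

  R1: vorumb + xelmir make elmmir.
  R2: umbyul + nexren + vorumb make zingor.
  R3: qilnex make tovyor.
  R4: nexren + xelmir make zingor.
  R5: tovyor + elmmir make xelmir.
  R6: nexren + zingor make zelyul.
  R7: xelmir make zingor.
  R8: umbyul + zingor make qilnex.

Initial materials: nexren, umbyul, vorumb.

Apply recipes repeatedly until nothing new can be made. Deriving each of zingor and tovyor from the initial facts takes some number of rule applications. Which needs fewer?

zingor: Using R2, umbyul, nexren, and vorumb make zingor. [1 rule application]
tovyor: Using R2, umbyul, nexren, and vorumb make zingor. Using R8, umbyul and zingor make qilnex. Using R3, qilnex makes tovyor. [3 rule applications]
zingor needs fewer.

zingor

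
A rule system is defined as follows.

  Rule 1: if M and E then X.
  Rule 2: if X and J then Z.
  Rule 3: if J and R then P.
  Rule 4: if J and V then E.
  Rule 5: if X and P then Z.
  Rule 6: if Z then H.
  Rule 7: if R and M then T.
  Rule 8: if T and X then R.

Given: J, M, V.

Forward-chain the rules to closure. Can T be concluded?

No

T would need R and M (Rule 7), but R is never established.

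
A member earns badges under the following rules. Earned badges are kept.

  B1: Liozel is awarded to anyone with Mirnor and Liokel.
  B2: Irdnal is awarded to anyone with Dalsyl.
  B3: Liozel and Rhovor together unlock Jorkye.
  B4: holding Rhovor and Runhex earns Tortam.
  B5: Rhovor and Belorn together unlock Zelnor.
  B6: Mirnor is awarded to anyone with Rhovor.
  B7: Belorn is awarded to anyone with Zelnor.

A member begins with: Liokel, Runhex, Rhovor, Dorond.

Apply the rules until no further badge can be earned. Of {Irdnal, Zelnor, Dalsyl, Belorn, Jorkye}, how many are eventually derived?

With Rhovor, Mirnor is earned (B6).
With Mirnor and Liokel, Liozel is earned (B1).
With Liozel and Rhovor, Jorkye is earned (B3).
Irdnal would need Dalsyl (B2), but Dalsyl is never earned.
Zelnor would need Rhovor and Belorn (B5), but Belorn is never earned.
No rule produces Dalsyl, and it is not given.
Belorn would need Zelnor (B7), but Zelnor is never earned.
Jorkye: reached.
Reached: Jorkye — 1 of the 5.

1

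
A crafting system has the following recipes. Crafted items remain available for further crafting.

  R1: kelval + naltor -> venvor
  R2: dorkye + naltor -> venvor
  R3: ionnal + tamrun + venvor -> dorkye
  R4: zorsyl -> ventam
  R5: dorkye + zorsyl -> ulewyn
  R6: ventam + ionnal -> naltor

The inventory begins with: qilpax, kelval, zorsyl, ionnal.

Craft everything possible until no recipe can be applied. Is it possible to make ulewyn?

No

ulewyn would need dorkye and zorsyl (R5), but dorkye is never obtained.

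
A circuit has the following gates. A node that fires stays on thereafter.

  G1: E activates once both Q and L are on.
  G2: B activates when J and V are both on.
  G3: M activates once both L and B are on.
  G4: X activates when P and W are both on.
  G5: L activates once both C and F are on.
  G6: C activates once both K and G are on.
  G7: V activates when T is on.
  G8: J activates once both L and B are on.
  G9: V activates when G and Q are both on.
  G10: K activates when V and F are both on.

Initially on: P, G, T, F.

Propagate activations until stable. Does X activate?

X would need P and W (G4), but W never turns on.

No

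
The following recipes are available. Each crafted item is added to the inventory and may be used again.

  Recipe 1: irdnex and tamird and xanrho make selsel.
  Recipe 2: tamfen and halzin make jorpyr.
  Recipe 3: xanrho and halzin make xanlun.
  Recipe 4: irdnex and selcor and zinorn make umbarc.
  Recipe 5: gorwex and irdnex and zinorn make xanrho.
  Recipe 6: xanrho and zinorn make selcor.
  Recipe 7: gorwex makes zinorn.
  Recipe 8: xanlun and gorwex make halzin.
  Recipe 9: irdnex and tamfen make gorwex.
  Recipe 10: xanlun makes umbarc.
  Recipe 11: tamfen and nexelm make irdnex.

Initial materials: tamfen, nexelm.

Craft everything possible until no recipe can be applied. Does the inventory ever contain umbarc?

tamfen and nexelm → irdnex (Recipe 11).
irdnex and tamfen → gorwex (Recipe 9).
gorwex → zinorn (Recipe 7).
gorwex and irdnex and zinorn → xanrho (Recipe 5).
xanrho and zinorn → selcor (Recipe 6).
irdnex and selcor and zinorn → umbarc (Recipe 4).

Yes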